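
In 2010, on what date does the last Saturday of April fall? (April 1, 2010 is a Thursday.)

April 24, 2010

April 2010 begins on a Thursday, so the first Saturday is April 3 (2 days later).
April 2010 has 30 days. Adding weeks: 3, 10, 17, 24 — the last one ≤ 30 is the 24th.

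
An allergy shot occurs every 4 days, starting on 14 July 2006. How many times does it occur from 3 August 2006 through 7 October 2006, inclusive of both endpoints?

Occurrences land 4·i days after 14 July 2006 for i = 0, 1, 2, …
3 August 2006 is 20 days after the start; 20 ÷ 4 = 5 remainder 0. First occurrence in the window: #6 on 3 August 2006 (5×4 = 20 days in).
7 October 2006 is 85 days after the start; 85 ÷ 4 = 21 remainder 1. Last occurrence in the window: #22 on 6 October 2006.
Occurrences #6 through #22: 17 in total.

17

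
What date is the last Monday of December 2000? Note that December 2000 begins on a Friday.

25 December 2000

December 2000 begins on a Friday, so the first Monday is December 4 (3 days later).
December 2000 has 31 days. Adding weeks: 4, 11, 18, 25 — the last one ≤ 31 is the 25th.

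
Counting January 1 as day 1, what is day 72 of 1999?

Mar 13, 1999

Jan has 31 days (72 − 31 = 41 remain).
Feb has 28 days (41 − 28 = 13 remain).
13 into Mar → Mar 13.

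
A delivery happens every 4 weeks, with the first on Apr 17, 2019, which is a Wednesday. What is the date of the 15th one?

May 13, 2020

The 15th occurrence is 14 intervals after the first: 14 × 28 = 392 days after Apr 17, 2019.
Apr has 30 days — 13 days to the end of Apr leaves 379.
May has 31 days (348 left).
Jun has 30 days (318 left).
Jul has 31 days (287 left).
Aug has 31 days (256 left).
Sep has 30 days (226 left).
Oct has 31 days (195 left).
Nov has 30 days (165 left).
Dec has 31 days (134 left).
Jan has 31 days (103 left).
Feb has 29 days (74 left).
Mar has 31 days (43 left).
Apr has 30 days (13 left).
13 days into May → May 13, 2020.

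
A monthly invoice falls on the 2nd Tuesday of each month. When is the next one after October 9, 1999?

October 1999 starts on a Friday; its first Tuesday is the 5th, so the 2nd Tuesday is the 12th — October 12, 1999.
October 12, 1999 is after October 9, 1999, so that is the next one.

October 12, 1999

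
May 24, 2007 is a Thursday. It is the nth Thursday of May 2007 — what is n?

4th

Day 24 falls in week ⌈24/7⌉ of the month.
Days 1–7 hold the 1st Thursday, 8–14 the 2nd, 15–21 the 3rd, 22–28 the 4th, 29–31 the 5th.
24 is in the range for the 4th.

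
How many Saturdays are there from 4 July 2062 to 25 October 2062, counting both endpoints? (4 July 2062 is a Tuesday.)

16

4 July 2062 is a Tuesday; the first Saturday on or after it is 8 July 2062 (4 days later).
From 8 July 2062 to 25 October 2062: 23 + 31 + 30 + 25 = 109 days (rest of July, August, September, October).
109 ÷ 7 = 15 full weeks with remainder 4, so 15 more Saturdays after the first → 16.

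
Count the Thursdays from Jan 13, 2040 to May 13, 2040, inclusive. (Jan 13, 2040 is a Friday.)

Jan 13, 2040 is a Friday; the first Thursday on or after it is Jan 19, 2040 (6 days later).
From Jan 19, 2040 to May 13, 2040: 12 + 29 + 31 + 30 + 13 = 115 days (rest of Jan, Feb, Mar, Apr, May).
115 ÷ 7 = 16 full weeks with remainder 3, so 16 more Thursdays after the first → 17.

17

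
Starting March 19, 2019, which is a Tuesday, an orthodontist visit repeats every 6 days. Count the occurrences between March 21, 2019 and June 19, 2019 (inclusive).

Occurrences land 6·i days after March 19, 2019 for i = 0, 1, 2, …
March 21, 2019 is 2 days after the start; 2 ÷ 6 = 0 remainder 2; since the remainder is 2, round up to i = 1. First occurrence in the window: #2 on March 25, 2019 (1×6 = 6 days in).
June 19, 2019 is 92 days after the start; 92 ÷ 6 = 15 remainder 2. Last occurrence in the window: #16 on June 17, 2019.
Occurrences #2 through #16: 15 in total.

15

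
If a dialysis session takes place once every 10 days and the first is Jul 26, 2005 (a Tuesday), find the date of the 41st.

The 41st occurrence is 40 intervals after the first: 40 × 10 = 400 days after Jul 26, 2005.
Jul has 31 days — 5 days to the end of Jul leaves 395.
Aug has 31 days (364 left).
Sep has 30 days (334 left).
Oct has 31 days (303 left).
Nov has 30 days (273 left).
Dec has 31 days (242 left).
Jan has 31 days (211 left).
Feb has 28 days (183 left).
Mar has 31 days (152 left).
Apr has 30 days (122 left).
May has 31 days (91 left).
Jun has 30 days (61 left).
Jul has 31 days (30 left).
30 days into Aug → Aug 30, 2006.

Aug 30, 2006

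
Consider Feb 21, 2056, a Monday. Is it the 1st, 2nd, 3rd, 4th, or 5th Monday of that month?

3rd

Day 21 falls in week ⌈21/7⌉ of the month.
Days 1–7 hold the 1st Monday, 8–14 the 2nd, 15–21 the 3rd, 22–28 the 4th, 29–31 the 5th.
21 is in the range for the 3rd.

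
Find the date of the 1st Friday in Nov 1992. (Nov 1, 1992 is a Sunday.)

Nov 6, 1992

Nov 1992 begins on a Sunday, so the first Friday is Nov 6 (5 days later).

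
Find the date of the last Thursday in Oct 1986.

The first Thursday of Oct 1986 is Oct 2.
Oct 1986 has 31 days. Adding weeks: 2, 9, 16, 23, 30 — the last one ≤ 31 is the 30th.

Oct 30, 1986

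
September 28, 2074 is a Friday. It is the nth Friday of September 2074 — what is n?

4th

Day 28 falls in week ⌈28/7⌉ of the month.
Days 1–7 hold the 1st Friday, 8–14 the 2nd, 15–21 the 3rd, 22–28 the 4th, 29–31 the 5th.
28 is in the range for the 4th.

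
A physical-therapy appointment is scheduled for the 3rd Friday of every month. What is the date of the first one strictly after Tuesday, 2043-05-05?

May 2043 starts on a Friday; its first Friday is the 1st, so the 3rd Friday is the 15th — 2043-05-15.
2043-05-15 is after 2043-05-05, so that is the next one.

2043-05-15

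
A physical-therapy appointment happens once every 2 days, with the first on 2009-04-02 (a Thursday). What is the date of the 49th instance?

2009-07-07

The 49th occurrence is 48 intervals after the first: 48 × 2 = 96 days after 2009-04-02.
April has 30 days — 28 days to the end of April leaves 68.
May has 31 days (37 left).
June has 30 days (7 left).
7 days into July → 2009-07-07.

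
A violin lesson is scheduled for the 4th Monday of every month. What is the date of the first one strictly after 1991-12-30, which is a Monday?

December 1991 starts on a Sunday; its first Monday is the 2nd, so the 4th Monday is the 23rd — 1991-12-23.
That is not after 1991-12-30, so look at January 1992.
January 1992 starts on a Wednesday; its first Monday is the 6th, so the 4th Monday is the 27th — 1992-01-27.

1992-01-27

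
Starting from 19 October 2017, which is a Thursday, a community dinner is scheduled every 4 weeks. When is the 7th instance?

The 7th occurrence is 6 intervals after the first: 6 × 28 = 168 days after 19 October 2017.
October has 31 days — 12 days to the end of October leaves 156.
November has 30 days (126 left).
December has 31 days (95 left).
January has 31 days (64 left).
February has 28 days (36 left).
March has 31 days (5 left).
5 days into April → 5 April 2018.

5 April 2018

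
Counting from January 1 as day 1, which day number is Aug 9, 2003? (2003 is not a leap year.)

221

Days in months before Aug: 31 + 28 + 31 + 30 + 31 + 30 + 31 = 212.
Plus 9 days into Aug → day 221.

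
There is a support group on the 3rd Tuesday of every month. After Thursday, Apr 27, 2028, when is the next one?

May 16, 2028

Apr 2028 starts on a Saturday; its first Tuesday is the 4th, so the 3rd Tuesday is the 18th — Apr 18, 2028.
That is not after Apr 27, 2028, so look at May 2028.
May 2028 starts on a Monday; its first Tuesday is the 2nd, so the 3rd Tuesday is the 16th — May 16, 2028.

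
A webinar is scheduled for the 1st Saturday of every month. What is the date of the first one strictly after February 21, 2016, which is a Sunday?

February 2016 starts on a Monday, so its 1st Saturday is February 6, 2016 (5 days in).
That is not after February 21, 2016, so look at March 2016.
March 2016 starts on a Tuesday, so its 1st Saturday is March 5, 2016 (4 days in).

March 5, 2016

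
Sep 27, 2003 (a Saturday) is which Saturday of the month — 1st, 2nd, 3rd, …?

Day 27 falls in week ⌈27/7⌉ of the month.
Days 1–7 hold the 1st Saturday, 8–14 the 2nd, 15–21 the 3rd, 22–28 the 4th, 29–31 the 5th.
27 is in the range for the 4th.

4th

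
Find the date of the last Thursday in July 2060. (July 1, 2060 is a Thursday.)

2060-07-29

July 2060 begins on a Thursday, so the first Thursday is July 1.
July 2060 has 31 days. Adding weeks: 1, 8, 15, 22, 29 — the last one ≤ 31 is the 29th.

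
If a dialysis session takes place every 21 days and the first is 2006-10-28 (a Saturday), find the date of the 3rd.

2006-12-09

The 3rd occurrence is 2 intervals after the first: 2 × 21 = 42 days after 2006-10-28.
October has 31 days — 3 days to the end of October leaves 39.
November has 30 days (9 left).
9 days into December → 2006-12-09.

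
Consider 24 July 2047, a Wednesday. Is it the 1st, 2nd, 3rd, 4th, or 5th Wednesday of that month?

Day 24 falls in week ⌈24/7⌉ of the month.
Days 1–7 hold the 1st Wednesday, 8–14 the 2nd, 15–21 the 3rd, 22–28 the 4th, 29–31 the 5th.
24 is in the range for the 4th.

4th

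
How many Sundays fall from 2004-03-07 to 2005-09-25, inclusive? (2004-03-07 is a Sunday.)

82

2004-03-07 is a Sunday; the first Sunday on or after it is 2004-03-07.
From 2004-03-07 to 2005-09-25: 299 + 268 = 567 days (rest of 2004, to 2005-09-25 in 2005).
567 ÷ 7 = 81 full weeks with remainder 0, so 81 more Sundays after the first → 82.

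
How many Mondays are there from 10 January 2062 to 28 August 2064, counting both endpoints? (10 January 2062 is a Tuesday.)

137

10 January 2062 is a Tuesday; the first Monday on or after it is 16 January 2062 (6 days later).
From 16 January 2062 to 28 August 2064: 349 + 365 + 241 = 955 days (rest of 2062, 2063, to 28 August 2064 in 2064).
955 ÷ 7 = 136 full weeks with remainder 3, so 136 more Mondays after the first → 137.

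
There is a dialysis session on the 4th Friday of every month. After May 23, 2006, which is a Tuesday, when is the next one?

May 26, 2006

May 2006 starts on a Monday; its first Friday is the 5th, so the 4th Friday is the 26th — May 26, 2006.
May 26, 2006 is after May 23, 2006, so that is the next one.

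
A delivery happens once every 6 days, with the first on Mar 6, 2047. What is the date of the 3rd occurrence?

The 3rd occurrence is 2 intervals after the first: 2 × 6 = 12 days after Mar 6, 2047.
12 days later is Mar 18, 2047.

Mar 18, 2047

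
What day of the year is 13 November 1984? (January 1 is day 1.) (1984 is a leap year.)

Days in months before November: 31 + 29 + 31 + 30 + 31 + 30 + 31 + 31 + 30 + 31 = 305.
Plus 13 days into November → day 318.

318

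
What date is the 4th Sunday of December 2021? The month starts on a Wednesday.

December 26, 2021

December 2021 begins on a Wednesday, so the first Sunday is December 5 (4 days later).
The 4th Sunday is 3 weeks later: 5 + 21 = 26.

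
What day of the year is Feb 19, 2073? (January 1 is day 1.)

Days in months before Feb: 31 = 31.
Plus 19 days into Feb → day 50.

50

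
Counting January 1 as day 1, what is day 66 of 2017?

Mar 7, 2017

Jan has 31 days (66 − 31 = 35 remain).
Feb has 28 days (35 − 28 = 7 remain).
7 into Mar → Mar 7.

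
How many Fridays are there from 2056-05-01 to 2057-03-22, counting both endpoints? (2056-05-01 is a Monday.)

46

2056-05-01 is a Monday; the first Friday on or after it is 2056-05-05 (4 days later).
From 2056-05-05 to 2057-03-22: 26 + 30 + 31 + 31 + 30 + 31 + 30 + 31 + 31 + 28 + 22 = 321 days (rest of May, June, July, August, September, October, November, December, January, February, March).
321 ÷ 7 = 45 full weeks with remainder 6, so 45 more Fridays after the first → 46.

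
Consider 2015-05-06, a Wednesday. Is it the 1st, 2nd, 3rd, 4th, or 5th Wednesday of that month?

1st

Day 6 falls in week ⌈6/7⌉ of the month.
Days 1–7 hold the 1st Wednesday, 8–14 the 2nd, 15–21 the 3rd, 22–28 the 4th, 29–31 the 5th.
6 is in the range for the 1st.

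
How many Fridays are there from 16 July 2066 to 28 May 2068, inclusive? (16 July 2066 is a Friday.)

16 July 2066 is a Friday; the first Friday on or after it is 16 July 2066.
From 16 July 2066 to 28 May 2068: 168 + 365 + 149 = 682 days (rest of 2066, 2067, to 28 May 2068 in 2068).
682 ÷ 7 = 97 full weeks with remainder 3, so 97 more Fridays after the first → 98.

98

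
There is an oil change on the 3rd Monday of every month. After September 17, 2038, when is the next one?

September 20, 2038

September 2038 starts on a Wednesday; its first Monday is the 6th, so the 3rd Monday is the 20th — September 20, 2038.
September 20, 2038 is after September 17, 2038, so that is the next one.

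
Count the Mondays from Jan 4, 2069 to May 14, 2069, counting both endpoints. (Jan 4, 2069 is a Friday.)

Jan 4, 2069 is a Friday; the first Monday on or after it is Jan 7, 2069 (3 days later).
From Jan 7, 2069 to May 14, 2069: 24 + 28 + 31 + 30 + 14 = 127 days (rest of Jan, Feb, Mar, Apr, May).
127 ÷ 7 = 18 full weeks with remainder 1, so 18 more Mondays after the first → 19.

19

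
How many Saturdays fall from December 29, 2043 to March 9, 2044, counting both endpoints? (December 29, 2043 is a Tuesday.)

December 29, 2043 is a Tuesday; the first Saturday on or after it is January 2, 2044 (4 days later).
From January 2, 2044 to March 9, 2044: 29 + 29 + 9 = 67 days (rest of January, February, March).
67 ÷ 7 = 9 full weeks with remainder 4, so 9 more Saturdays after the first → 10.

10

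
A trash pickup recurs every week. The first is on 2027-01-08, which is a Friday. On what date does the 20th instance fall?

The 20th occurrence is 19 intervals after the first: 19 × 7 = 133 days after 2027-01-08.
January has 31 days — 23 days to the end of January leaves 110.
February has 28 days (82 left).
March has 31 days (51 left).
April has 30 days (21 left).
21 days into May → 2027-05-21.

2027-05-21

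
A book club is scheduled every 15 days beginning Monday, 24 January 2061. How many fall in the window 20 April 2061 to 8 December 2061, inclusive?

16

Occurrences land 15·i days after 24 January 2061 for i = 0, 1, 2, …
20 April 2061 is 86 days after the start; 86 ÷ 15 = 5 remainder 11; since the remainder is 11, round up to i = 6. First occurrence in the window: #7 on 24 April 2061 (6×15 = 90 days in).
8 December 2061 is 318 days after the start; 318 ÷ 15 = 21 remainder 3. Last occurrence in the window: #22 on 5 December 2061.
Occurrences #7 through #22: 16 in total.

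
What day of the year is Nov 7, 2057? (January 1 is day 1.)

311

Days in months before Nov: 31 + 28 + 31 + 30 + 31 + 30 + 31 + 31 + 30 + 31 = 304.
Plus 7 days into Nov → day 311.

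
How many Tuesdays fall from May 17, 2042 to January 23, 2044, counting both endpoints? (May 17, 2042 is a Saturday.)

88

May 17, 2042 is a Saturday; the first Tuesday on or after it is May 20, 2042 (3 days later).
From May 20, 2042 to January 23, 2044: 225 + 365 + 23 = 613 days (rest of 2042, 2043, to January 23, 2044 in 2044).
613 ÷ 7 = 87 full weeks with remainder 4, so 87 more Tuesdays after the first → 88.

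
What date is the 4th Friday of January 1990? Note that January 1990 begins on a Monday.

January 1990 begins on a Monday, so the first Friday is January 5 (4 days later).
The 4th Friday is 3 weeks later: 5 + 21 = 26.

26 January 1990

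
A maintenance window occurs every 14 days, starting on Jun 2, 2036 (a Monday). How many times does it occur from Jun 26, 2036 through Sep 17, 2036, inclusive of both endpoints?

Occurrences land 14·i days after Jun 2, 2036 for i = 0, 1, 2, …
Jun 26, 2036 is 24 days after the start; 24 ÷ 14 = 1 remainder 10; since the remainder is 10, round up to i = 2. First occurrence in the window: #3 on Jun 30, 2036 (2×14 = 28 days in).
Sep 17, 2036 is 107 days after the start; 107 ÷ 14 = 7 remainder 9. Last occurrence in the window: #8 on Sep 8, 2036.
Occurrences #3 through #8: 6 in total.

6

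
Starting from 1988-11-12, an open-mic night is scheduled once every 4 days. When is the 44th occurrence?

1989-05-03

The 44th occurrence is 43 intervals after the first: 43 × 4 = 172 days after 1988-11-12.
November has 30 days — 18 days to the end of November leaves 154.
December has 31 days (123 left).
January has 31 days (92 left).
February has 28 days (64 left).
March has 31 days (33 left).
April has 30 days (3 left).
3 days into May → 1989-05-03.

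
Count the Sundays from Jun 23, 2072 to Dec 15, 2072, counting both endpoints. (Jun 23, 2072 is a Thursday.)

Jun 23, 2072 is a Thursday; the first Sunday on or after it is Jun 26, 2072 (3 days later).
From Jun 26, 2072 to Dec 15, 2072: 4 + 31 + 31 + 30 + 31 + 30 + 15 = 172 days (rest of Jun, Jul, Aug, Sep, Oct, Nov, Dec).
172 ÷ 7 = 24 full weeks with remainder 4, so 24 more Sundays after the first → 25.

25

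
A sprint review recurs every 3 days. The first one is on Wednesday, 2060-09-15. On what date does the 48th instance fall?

The 48th occurrence is 47 intervals after the first: 47 × 3 = 141 days after 2060-09-15.
September has 30 days — 15 days to the end of September leaves 126.
October has 31 days (95 left).
November has 30 days (65 left).
December has 31 days (34 left).
January has 31 days (3 left).
3 days into February → 2061-02-03.

2061-02-03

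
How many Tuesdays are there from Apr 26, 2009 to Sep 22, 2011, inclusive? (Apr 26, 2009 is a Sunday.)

Apr 26, 2009 is a Sunday; the first Tuesday on or after it is Apr 28, 2009 (2 days later).
From Apr 28, 2009 to Sep 22, 2011: 247 + 365 + 265 = 877 days (rest of 2009, 2010, to Sep 22, 2011 in 2011).
877 ÷ 7 = 125 full weeks with remainder 2, so 125 more Tuesdays after the first → 126.

126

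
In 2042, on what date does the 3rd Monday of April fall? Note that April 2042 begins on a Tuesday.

April 21, 2042

April 2042 begins on a Tuesday, so the first Monday is April 7 (6 days later).
The 3rd Monday is 2 weeks later: 7 + 14 = 21.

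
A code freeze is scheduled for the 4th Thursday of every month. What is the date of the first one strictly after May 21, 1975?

May 22, 1975

May 1975 starts on a Thursday; its first Thursday is the 1st, so the 4th Thursday is the 22nd — May 22, 1975.
May 22, 1975 is after May 21, 1975, so that is the next one.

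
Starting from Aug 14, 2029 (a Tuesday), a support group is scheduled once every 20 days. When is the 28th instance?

The 28th occurrence is 27 intervals after the first: 27 × 20 = 540 days after Aug 14, 2029.
Aug has 31 days — 17 days to the end of Aug leaves 523.
From end of Aug to end of 2029 is 122 days (401 left).
2030 has 365 days (36 left).
Jan has 31 days (5 left).
5 days into Feb → Feb 5, 2031.

Feb 5, 2031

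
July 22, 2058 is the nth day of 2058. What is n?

Days in months before July: 31 + 28 + 31 + 30 + 31 + 30 = 181.
Plus 22 days into July → day 203.

203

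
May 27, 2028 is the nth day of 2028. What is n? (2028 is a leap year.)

148

Days in months before May: 31 + 29 + 31 + 30 = 121.
Plus 27 days into May → day 148.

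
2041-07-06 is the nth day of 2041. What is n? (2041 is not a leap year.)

187

Days in months before July: 31 + 28 + 31 + 30 + 31 + 30 = 181.
Plus 6 days into July → day 187.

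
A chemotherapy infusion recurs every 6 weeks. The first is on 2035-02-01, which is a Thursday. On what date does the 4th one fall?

The 4th occurrence is 3 intervals after the first: 3 × 42 = 126 days after 2035-02-01.
February has 28 days — 27 days to the end of February leaves 99.
March has 31 days (68 left).
April has 30 days (38 left).
May has 31 days (7 left).
7 days into June → 2035-06-07.

2035-06-07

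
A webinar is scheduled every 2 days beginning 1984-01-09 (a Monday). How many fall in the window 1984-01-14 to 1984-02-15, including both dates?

16

Occurrences land 2·i days after 1984-01-09 for i = 0, 1, 2, …
1984-01-14 is 5 days after the start; 5 ÷ 2 = 2 remainder 1; since the remainder is 1, round up to i = 3. First occurrence in the window: #4 on 1984-01-15 (3×2 = 6 days in).
1984-02-15 is 37 days after the start; 37 ÷ 2 = 18 remainder 1. Last occurrence in the window: #19 on 1984-02-14.
Occurrences #4 through #19: 16 in total.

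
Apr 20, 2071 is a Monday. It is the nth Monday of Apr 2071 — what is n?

Day 20 falls in week ⌈20/7⌉ of the month.
Days 1–7 hold the 1st Monday, 8–14 the 2nd, 15–21 the 3rd, 22–28 the 4th, 29–31 the 5th.
20 is in the range for the 3rd.

3rd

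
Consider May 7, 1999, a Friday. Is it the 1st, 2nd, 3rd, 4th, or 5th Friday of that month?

Day 7 falls in week ⌈7/7⌉ of the month.
Days 1–7 hold the 1st Friday, 8–14 the 2nd, 15–21 the 3rd, 22–28 the 4th, 29–31 the 5th.
7 is in the range for the 1st.

1st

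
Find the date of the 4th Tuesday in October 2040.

23 October 2040

October 2040 begins on a Monday, so the first Tuesday is October 2 (1 day later).
The 4th Tuesday is 3 weeks later: 2 + 21 = 23.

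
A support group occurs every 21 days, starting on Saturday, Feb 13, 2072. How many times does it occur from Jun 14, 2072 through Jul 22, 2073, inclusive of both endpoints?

Occurrences land 21·i days after Feb 13, 2072 for i = 0, 1, 2, …
Jun 14, 2072 is 122 days after the start; 122 ÷ 21 = 5 remainder 17; since the remainder is 17, round up to i = 6. First occurrence in the window: #7 on Jun 18, 2072 (6×21 = 126 days in).
Jul 22, 2073 is 525 days after the start; 525 ÷ 21 = 25 remainder 0. Last occurrence in the window: #26 on Jul 22, 2073.
Occurrences #7 through #26: 20 in total.

20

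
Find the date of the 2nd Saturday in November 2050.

12 November 2050

The first Saturday of November 2050 is November 5.
The 2nd Saturday is 1 weeks later: 5 + 7 = 12.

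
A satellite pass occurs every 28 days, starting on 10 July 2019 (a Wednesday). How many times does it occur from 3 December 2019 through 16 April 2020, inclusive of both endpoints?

Occurrences land 28·i days after 10 July 2019 for i = 0, 1, 2, …
3 December 2019 is 146 days after the start; 146 ÷ 28 = 5 remainder 6; since the remainder is 6, round up to i = 6. First occurrence in the window: #7 on 25 December 2019 (6×28 = 168 days in).
16 April 2020 is 281 days after the start; 281 ÷ 28 = 10 remainder 1. Last occurrence in the window: #11 on 15 April 2020.
Occurrences #7 through #11: 5 in total.

5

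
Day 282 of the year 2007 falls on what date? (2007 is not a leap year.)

October 9, 2007

January has 31 days (282 − 31 = 251 remain).
February has 28 days (251 − 28 = 223 remain).
March has 31 days (223 − 31 = 192 remain).
April has 30 days (192 − 30 = 162 remain).
May has 31 days (162 − 31 = 131 remain).
June has 30 days (131 − 30 = 101 remain).
July has 31 days (101 − 31 = 70 remain).
August has 31 days (70 − 31 = 39 remain).
September has 30 days (39 − 30 = 9 remain).
9 into October → October 9.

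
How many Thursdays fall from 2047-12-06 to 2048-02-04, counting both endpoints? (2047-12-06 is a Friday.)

2047-12-06 is a Friday; the first Thursday on or after it is 2047-12-12 (6 days later).
From 2047-12-12 to 2048-02-04: 19 + 31 + 4 = 54 days (rest of December, January, February).
54 ÷ 7 = 7 full weeks with remainder 5, so 7 more Thursdays after the first → 8.

8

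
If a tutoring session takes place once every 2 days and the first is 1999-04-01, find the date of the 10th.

The 10th occurrence is 9 intervals after the first: 9 × 2 = 18 days after 1999-04-01.
18 days later is 1999-04-19.

1999-04-19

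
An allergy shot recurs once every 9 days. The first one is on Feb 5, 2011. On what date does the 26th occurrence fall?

The 26th occurrence is 25 intervals after the first: 25 × 9 = 225 days after Feb 5, 2011.
Feb has 28 days — 23 days to the end of Feb leaves 202.
Mar has 31 days (171 left).
Apr has 30 days (141 left).
May has 31 days (110 left).
Jun has 30 days (80 left).
Jul has 31 days (49 left).
Aug has 31 days (18 left).
18 days into Sep → Sep 18, 2011.

Sep 18, 2011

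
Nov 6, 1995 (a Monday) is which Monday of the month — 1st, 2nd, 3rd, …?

Day 6 falls in week ⌈6/7⌉ of the month.
Days 1–7 hold the 1st Monday, 8–14 the 2nd, 15–21 the 3rd, 22–28 the 4th, 29–31 the 5th.
6 is in the range for the 1st.

1st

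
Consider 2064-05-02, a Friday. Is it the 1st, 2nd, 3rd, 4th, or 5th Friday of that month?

1st

Day 2 falls in week ⌈2/7⌉ of the month.
Days 1–7 hold the 1st Friday, 8–14 the 2nd, 15–21 the 3rd, 22–28 the 4th, 29–31 the 5th.
2 is in the range for the 1st.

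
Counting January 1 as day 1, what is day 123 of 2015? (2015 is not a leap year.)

January has 31 days (123 − 31 = 92 remain).
February has 28 days (92 − 28 = 64 remain).
March has 31 days (64 − 31 = 33 remain).
April has 30 days (33 − 30 = 3 remain).
3 into May → May 3.

May 3, 2015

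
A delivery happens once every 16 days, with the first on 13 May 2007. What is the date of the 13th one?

The 13th occurrence is 12 intervals after the first: 12 × 16 = 192 days after 13 May 2007.
May has 31 days — 18 days to the end of May leaves 174.
June has 30 days (144 left).
July has 31 days (113 left).
August has 31 days (82 left).
September has 30 days (52 left).
October has 31 days (21 left).
21 days into November → 21 November 2007.

21 November 2007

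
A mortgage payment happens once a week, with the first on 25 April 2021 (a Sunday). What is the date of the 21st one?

The 21st occurrence is 20 intervals after the first: 20 × 7 = 140 days after 25 April 2021.
April has 30 days — 5 days to the end of April leaves 135.
May has 31 days (104 left).
June has 30 days (74 left).
July has 31 days (43 left).
August has 31 days (12 left).
12 days into September → 12 September 2021.

12 September 2021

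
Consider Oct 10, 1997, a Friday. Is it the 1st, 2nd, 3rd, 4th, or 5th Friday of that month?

Day 10 falls in week ⌈10/7⌉ of the month.
Days 1–7 hold the 1st Friday, 8–14 the 2nd, 15–21 the 3rd, 22–28 the 4th, 29–31 the 5th.
10 is in the range for the 2nd.

2nd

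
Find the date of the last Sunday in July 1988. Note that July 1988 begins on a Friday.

July 1988 begins on a Friday, so the first Sunday is July 3 (2 days later).
July 1988 has 31 days. Adding weeks: 3, 10, 17, 24, 31 — the last one ≤ 31 is the 31st.

31 July 1988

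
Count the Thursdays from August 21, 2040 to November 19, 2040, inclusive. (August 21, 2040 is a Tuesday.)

August 21, 2040 is a Tuesday; the first Thursday on or after it is August 23, 2040 (2 days later).
From August 23, 2040 to November 19, 2040: 8 + 30 + 31 + 19 = 88 days (rest of August, September, October, November).
88 ÷ 7 = 12 full weeks with remainder 4, so 12 more Thursdays after the first → 13.

13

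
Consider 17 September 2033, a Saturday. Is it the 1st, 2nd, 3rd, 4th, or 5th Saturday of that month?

Day 17 falls in week ⌈17/7⌉ of the month.
Days 1–7 hold the 1st Saturday, 8–14 the 2nd, 15–21 the 3rd, 22–28 the 4th, 29–31 the 5th.
17 is in the range for the 3rd.

3rd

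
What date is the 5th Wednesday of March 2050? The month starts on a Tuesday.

March 2050 begins on a Tuesday, so the first Wednesday is March 2 (1 day later).
The 5th Wednesday is 4 weeks later: 2 + 28 = 30.

2050-03-30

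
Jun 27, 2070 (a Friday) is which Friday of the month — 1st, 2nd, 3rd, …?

Day 27 falls in week ⌈27/7⌉ of the month.
Days 1–7 hold the 1st Friday, 8–14 the 2nd, 15–21 the 3rd, 22–28 the 4th, 29–31 the 5th.
27 is in the range for the 4th.

4th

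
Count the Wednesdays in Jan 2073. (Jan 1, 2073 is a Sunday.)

4

Jan 1, 2073 is a Sunday; the first Wednesday on or after it is Jan 4, 2073 (3 days later).
From Jan 4, 2073 to Jan 31, 2073 is 31 − 4 = 27 days.
27 ÷ 7 = 3 full weeks with remainder 6, so 3 more Wednesdays after the first → 4.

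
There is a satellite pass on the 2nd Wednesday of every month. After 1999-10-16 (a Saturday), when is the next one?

1999-11-10

October 1999 starts on a Friday; its first Wednesday is the 6th, so the 2nd Wednesday is the 13th — 1999-10-13.
That is not after 1999-10-16, so look at November 1999.
November 1999 starts on a Monday; its first Wednesday is the 3rd, so the 2nd Wednesday is the 10th — 1999-11-10.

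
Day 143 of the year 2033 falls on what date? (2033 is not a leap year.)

2033-05-23

January has 31 days (143 − 31 = 112 remain).
February has 28 days (112 − 28 = 84 remain).
March has 31 days (84 − 31 = 53 remain).
April has 30 days (53 − 30 = 23 remain).
23 into May → May 23.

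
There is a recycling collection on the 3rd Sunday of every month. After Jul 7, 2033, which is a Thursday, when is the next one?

Jul 2033 starts on a Friday; its first Sunday is the 3rd, so the 3rd Sunday is the 17th — Jul 17, 2033.
Jul 17, 2033 is after Jul 7, 2033, so that is the next one.

Jul 17, 2033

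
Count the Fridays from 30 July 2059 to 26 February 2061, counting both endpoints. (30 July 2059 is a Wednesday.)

30 July 2059 is a Wednesday; the first Friday on or after it is 1 August 2059 (2 days later).
From 1 August 2059 to 26 February 2061: 152 + 366 + 57 = 575 days (rest of 2059, 2060, to 26 February 2061 in 2061).
575 ÷ 7 = 82 full weeks with remainder 1, so 82 more Fridays after the first → 83.

83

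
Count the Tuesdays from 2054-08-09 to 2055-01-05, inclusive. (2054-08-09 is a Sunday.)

22

2054-08-09 is a Sunday; the first Tuesday on or after it is 2054-08-11 (2 days later).
From 2054-08-11 to 2055-01-05: 20 + 30 + 31 + 30 + 31 + 5 = 147 days (rest of August, September, October, November, December, January).
147 ÷ 7 = 21 full weeks with remainder 0, so 21 more Tuesdays after the first → 22.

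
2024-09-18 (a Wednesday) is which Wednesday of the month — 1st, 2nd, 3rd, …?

Day 18 falls in week ⌈18/7⌉ of the month.
Days 1–7 hold the 1st Wednesday, 8–14 the 2nd, 15–21 the 3rd, 22–28 the 4th, 29–31 the 5th.
18 is in the range for the 3rd.

3rd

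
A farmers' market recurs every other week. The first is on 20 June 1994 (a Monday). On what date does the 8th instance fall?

26 September 1994

The 8th occurrence is 7 intervals after the first: 7 × 14 = 98 days after 20 June 1994.
June has 30 days — 10 days to the end of June leaves 88.
July has 31 days (57 left).
August has 31 days (26 left).
26 days into September → 26 September 1994.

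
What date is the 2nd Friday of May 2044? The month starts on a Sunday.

May 13, 2044

May 2044 begins on a Sunday, so the first Friday is May 6 (5 days later).
The 2nd Friday is 1 weeks later: 6 + 7 = 13.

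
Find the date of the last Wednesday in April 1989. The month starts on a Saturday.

April 1989 begins on a Saturday, so the first Wednesday is April 5 (4 days later).
April 1989 has 30 days. Adding weeks: 5, 12, 19, 26 — the last one ≤ 30 is the 26th.

26 April 1989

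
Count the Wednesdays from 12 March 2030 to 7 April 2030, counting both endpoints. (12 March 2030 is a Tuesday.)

12 March 2030 is a Tuesday; the first Wednesday on or after it is 13 March 2030 (1 day later).
From 13 March 2030 to 7 April 2030: 18 + 7 = 25 days (rest of March, April).
25 ÷ 7 = 3 full weeks with remainder 4, so 3 more Wednesdays after the first → 4.

4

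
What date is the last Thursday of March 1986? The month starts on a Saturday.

1986-03-27

March 1986 begins on a Saturday, so the first Thursday is March 6 (5 days later).
March 1986 has 31 days. Adding weeks: 6, 13, 20, 27 — the last one ≤ 31 is the 27th.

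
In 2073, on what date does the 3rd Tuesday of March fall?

March 2073 begins on a Wednesday, so the first Tuesday is March 7 (6 days later).
The 3rd Tuesday is 2 weeks later: 7 + 14 = 21.

March 21, 2073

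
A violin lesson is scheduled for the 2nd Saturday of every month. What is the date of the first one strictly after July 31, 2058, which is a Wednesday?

July 2058 starts on a Monday; its first Saturday is the 6th, so the 2nd Saturday is the 13th — July 13, 2058.
That is not after July 31, 2058, so look at August 2058.
August 2058 starts on a Thursday; its first Saturday is the 3rd, so the 2nd Saturday is the 10th — August 10, 2058.

August 10, 2058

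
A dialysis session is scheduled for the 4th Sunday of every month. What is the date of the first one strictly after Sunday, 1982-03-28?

March 1982 starts on a Monday; its first Sunday is the 7th, so the 4th Sunday is the 28th — 1982-03-28.
That is not after 1982-03-28, so look at April 1982.
April 1982 starts on a Thursday; its first Sunday is the 4th, so the 4th Sunday is the 25th — 1982-04-25.

1982-04-25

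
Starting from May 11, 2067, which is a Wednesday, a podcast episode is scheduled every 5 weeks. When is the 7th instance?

The 7th occurrence is 6 intervals after the first: 6 × 35 = 210 days after May 11, 2067.
May has 31 days — 20 days to the end of May leaves 190.
June has 30 days (160 left).
July has 31 days (129 left).
August has 31 days (98 left).
September has 30 days (68 left).
October has 31 days (37 left).
November has 30 days (7 left).
7 days into December → December 7, 2067.

December 7, 2067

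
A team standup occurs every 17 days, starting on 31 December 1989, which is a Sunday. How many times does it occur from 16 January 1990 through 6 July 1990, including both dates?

11

Occurrences land 17·i days after 31 December 1989 for i = 0, 1, 2, …
16 January 1990 is 16 days after the start; 16 ÷ 17 = 0 remainder 16; since the remainder is 16, round up to i = 1. First occurrence in the window: #2 on 17 January 1990 (1×17 = 17 days in).
6 July 1990 is 187 days after the start; 187 ÷ 17 = 11 remainder 0. Last occurrence in the window: #12 on 6 July 1990.
Occurrences #2 through #12: 11 in total.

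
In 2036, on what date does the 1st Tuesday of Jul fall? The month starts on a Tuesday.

Jul 1, 2036

Jul 2036 begins on a Tuesday, so the first Tuesday is Jul 1.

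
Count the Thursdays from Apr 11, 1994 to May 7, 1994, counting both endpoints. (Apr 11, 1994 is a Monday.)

Apr 11, 1994 is a Monday; the first Thursday on or after it is Apr 14, 1994 (3 days later).
From Apr 14, 1994 to May 7, 1994: 16 + 7 = 23 days (rest of Apr, May).
23 ÷ 7 = 3 full weeks with remainder 2, so 3 more Thursdays after the first → 4.

4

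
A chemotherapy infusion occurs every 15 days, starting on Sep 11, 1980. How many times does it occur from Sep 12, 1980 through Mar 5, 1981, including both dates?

Occurrences land 15·i days after Sep 11, 1980 for i = 0, 1, 2, …
Sep 12, 1980 is 1 day after the start; 1 ÷ 15 = 0 remainder 1; since the remainder is 1, round up to i = 1. First occurrence in the window: #2 on Sep 26, 1980 (1×15 = 15 days in).
Mar 5, 1981 is 175 days after the start; 175 ÷ 15 = 11 remainder 10. Last occurrence in the window: #12 on Feb 23, 1981.
Occurrences #2 through #12: 11 in total.

11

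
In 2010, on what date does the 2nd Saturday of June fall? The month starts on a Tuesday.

June 12, 2010

June 2010 begins on a Tuesday, so the first Saturday is June 5 (4 days later).
The 2nd Saturday is 1 weeks later: 5 + 7 = 12.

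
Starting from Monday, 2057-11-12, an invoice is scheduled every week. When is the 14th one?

The 14th occurrence is 13 intervals after the first: 13 × 7 = 91 days after 2057-11-12.
November has 30 days — 18 days to the end of November leaves 73.
December has 31 days (42 left).
January has 31 days (11 left).
11 days into February → 2058-02-11.

2058-02-11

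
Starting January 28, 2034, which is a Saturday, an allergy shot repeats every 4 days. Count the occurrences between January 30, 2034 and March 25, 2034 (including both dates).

Occurrences land 4·i days after January 28, 2034 for i = 0, 1, 2, …
January 30, 2034 is 2 days after the start; 2 ÷ 4 = 0 remainder 2; since the remainder is 2, round up to i = 1. First occurrence in the window: #2 on February 1, 2034 (1×4 = 4 days in).
March 25, 2034 is 56 days after the start; 56 ÷ 4 = 14 remainder 0. Last occurrence in the window: #15 on March 25, 2034.
Occurrences #2 through #15: 14 in total.

14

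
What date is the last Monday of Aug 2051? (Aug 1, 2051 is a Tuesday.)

Aug 2051 begins on a Tuesday, so the first Monday is Aug 7 (6 days later).
Aug 2051 has 31 days. Adding weeks: 7, 14, 21, 28 — the last one ≤ 31 is the 28th.

Aug 28, 2051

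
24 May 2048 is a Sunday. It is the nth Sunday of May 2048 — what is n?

4th

Day 24 falls in week ⌈24/7⌉ of the month.
Days 1–7 hold the 1st Sunday, 8–14 the 2nd, 15–21 the 3rd, 22–28 the 4th, 29–31 the 5th.
24 is in the range for the 4th.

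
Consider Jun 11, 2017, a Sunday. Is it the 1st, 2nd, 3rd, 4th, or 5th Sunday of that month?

2nd

Day 11 falls in week ⌈11/7⌉ of the month.
Days 1–7 hold the 1st Sunday, 8–14 the 2nd, 15–21 the 3rd, 22–28 the 4th, 29–31 the 5th.
11 is in the range for the 2nd.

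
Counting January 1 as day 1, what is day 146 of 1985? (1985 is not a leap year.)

Jan has 31 days (146 − 31 = 115 remain).
Feb has 28 days (115 − 28 = 87 remain).
Mar has 31 days (87 − 31 = 56 remain).
Apr has 30 days (56 − 30 = 26 remain).
26 into May → May 26.

May 26, 1985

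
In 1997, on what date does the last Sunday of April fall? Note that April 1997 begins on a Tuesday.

April 27, 1997

April 1997 begins on a Tuesday, so the first Sunday is April 6 (5 days later).
April 1997 has 30 days. Adding weeks: 6, 13, 20, 27 — the last one ≤ 30 is the 27th.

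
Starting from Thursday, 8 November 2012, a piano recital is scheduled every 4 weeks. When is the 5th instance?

The 5th occurrence is 4 intervals after the first: 4 × 28 = 112 days after 8 November 2012.
November has 30 days — 22 days to the end of November leaves 90.
December has 31 days (59 left).
January has 31 days (28 left).
28 days into February → 28 February 2013.

28 February 2013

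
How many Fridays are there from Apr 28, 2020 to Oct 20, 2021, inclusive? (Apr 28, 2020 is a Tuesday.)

Apr 28, 2020 is a Tuesday; the first Friday on or after it is May 1, 2020 (3 days later).
From May 1, 2020 to Oct 20, 2021: 244 + 293 = 537 days (rest of 2020, to Oct 20, 2021 in 2021).
537 ÷ 7 = 76 full weeks with remainder 5, so 76 more Fridays after the first → 77.

77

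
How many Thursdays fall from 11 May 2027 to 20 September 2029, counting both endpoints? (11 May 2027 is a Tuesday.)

124

11 May 2027 is a Tuesday; the first Thursday on or after it is 13 May 2027 (2 days later).
From 13 May 2027 to 20 September 2029: 232 + 366 + 263 = 861 days (rest of 2027, 2028, to 20 September 2029 in 2029).
861 ÷ 7 = 123 full weeks with remainder 0, so 123 more Thursdays after the first → 124.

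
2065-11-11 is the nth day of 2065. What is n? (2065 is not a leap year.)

315

Days in months before November: 31 + 28 + 31 + 30 + 31 + 30 + 31 + 31 + 30 + 31 = 304.
Plus 11 days into November → day 315.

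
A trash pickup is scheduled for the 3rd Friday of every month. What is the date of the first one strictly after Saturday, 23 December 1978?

December 1978 starts on a Friday; its first Friday is the 1st, so the 3rd Friday is the 15th — 15 December 1978.
That is not after 23 December 1978, so look at January 1979.
January 1979 starts on a Monday; its first Friday is the 5th, so the 3rd Friday is the 19th — 19 January 1979.

19 January 1979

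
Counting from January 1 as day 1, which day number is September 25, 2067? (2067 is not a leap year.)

268

Days in months before September: 31 + 28 + 31 + 30 + 31 + 30 + 31 + 31 = 243.
Plus 25 days into September → day 268.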